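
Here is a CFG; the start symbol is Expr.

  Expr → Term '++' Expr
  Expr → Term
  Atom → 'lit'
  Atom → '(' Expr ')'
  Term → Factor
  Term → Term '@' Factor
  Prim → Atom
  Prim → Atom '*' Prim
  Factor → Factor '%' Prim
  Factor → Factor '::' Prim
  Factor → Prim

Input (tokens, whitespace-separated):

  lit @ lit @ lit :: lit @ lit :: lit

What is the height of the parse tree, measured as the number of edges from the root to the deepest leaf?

[Expr [Term [Term [Term [Term [Factor [Prim [Atom lit]]]] @ [Factor [Prim [Atom lit]]]] @ [Factor [Factor [Prim [Atom lit]]] :: [Prim [Atom lit]]]] @ [Factor [Factor [Prim [Atom lit]]] :: [Prim [Atom lit]]]]]

8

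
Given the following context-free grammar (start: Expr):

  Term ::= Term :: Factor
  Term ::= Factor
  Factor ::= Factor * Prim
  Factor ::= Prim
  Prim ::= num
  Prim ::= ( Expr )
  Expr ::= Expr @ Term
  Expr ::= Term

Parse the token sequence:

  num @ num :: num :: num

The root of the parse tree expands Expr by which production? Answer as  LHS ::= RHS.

Expr ::= Expr @ Term

[Expr [Expr [Term [Factor [Prim num]]]] @ [Term [Term [Term [Factor [Prim num]]] :: [Factor [Prim num]]] :: [Factor [Prim num]]]]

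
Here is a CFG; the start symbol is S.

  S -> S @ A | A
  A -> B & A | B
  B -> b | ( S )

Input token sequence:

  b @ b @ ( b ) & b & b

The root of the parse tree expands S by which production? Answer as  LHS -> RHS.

[S [S [S [A [B b]]] @ [A [B b]]] @ [A [B ( [S [A [B b]]] )] & [A [B b] & [A [B b]]]]]

S -> S @ A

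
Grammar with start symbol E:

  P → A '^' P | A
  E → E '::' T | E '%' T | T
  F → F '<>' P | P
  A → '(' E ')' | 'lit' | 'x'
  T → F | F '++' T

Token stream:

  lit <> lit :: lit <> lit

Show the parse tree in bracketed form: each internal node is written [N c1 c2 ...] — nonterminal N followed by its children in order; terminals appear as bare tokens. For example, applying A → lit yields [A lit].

[E [E [T [F [F [P [A lit]]] <> [P [A lit]]]]] :: [T [F [F [P [A lit]]] <> [P [A lit]]]]]

E
E :: T
T :: T
F :: T
F <> P :: T
P <> P :: T
A <> P :: T
lit <> P :: T
lit <> A :: T
lit <> lit :: T
lit <> lit :: F
lit <> lit :: F <> P
lit <> lit :: P <> P
lit <> lit :: A <> P
lit <> lit :: lit <> P
lit <> lit :: lit <> A
lit <> lit :: lit <> lit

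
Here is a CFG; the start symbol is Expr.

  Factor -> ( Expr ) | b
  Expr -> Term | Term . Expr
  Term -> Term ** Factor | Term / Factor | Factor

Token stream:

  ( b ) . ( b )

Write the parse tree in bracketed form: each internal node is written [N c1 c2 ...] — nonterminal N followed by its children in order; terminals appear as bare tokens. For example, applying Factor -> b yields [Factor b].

Expr
Term . Expr
Factor . Expr
( Expr ) . Expr
( Term ) . Expr
( Factor ) . Expr
( b ) . Expr
( b ) . Term
( b ) . Factor
( b ) . ( Expr )
( b ) . ( Term )
( b ) . ( Factor )
( b ) . ( b )

[Expr [Term [Factor ( [Expr [Term [Factor b]]] )]] . [Expr [Term [Factor ( [Expr [Term [Factor b]]] )]]]]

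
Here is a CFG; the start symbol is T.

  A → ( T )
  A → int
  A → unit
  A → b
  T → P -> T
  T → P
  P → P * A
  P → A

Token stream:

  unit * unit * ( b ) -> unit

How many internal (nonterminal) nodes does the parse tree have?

[T [P [P [P [A unit]] * [A unit]] * [A ( [T [P [A b]]] )]] -> [T [P [A unit]]]]

13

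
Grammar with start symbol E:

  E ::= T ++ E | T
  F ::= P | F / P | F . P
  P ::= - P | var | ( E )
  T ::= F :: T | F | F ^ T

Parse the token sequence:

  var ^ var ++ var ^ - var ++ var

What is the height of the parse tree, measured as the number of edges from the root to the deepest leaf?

7

[E [T [F [P var]] ^ [T [F [P var]]]] ++ [E [T [F [P var]] ^ [T [F [P - [P var]]]]] ++ [E [T [F [P var]]]]]]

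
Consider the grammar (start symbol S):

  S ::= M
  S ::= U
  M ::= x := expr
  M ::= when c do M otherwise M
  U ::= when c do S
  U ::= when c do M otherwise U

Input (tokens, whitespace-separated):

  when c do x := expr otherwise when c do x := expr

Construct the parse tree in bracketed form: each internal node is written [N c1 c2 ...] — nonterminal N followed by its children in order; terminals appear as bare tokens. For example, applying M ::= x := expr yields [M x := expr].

S
U
when c do M otherwise U
when c do x := expr otherwise U
when c do x := expr otherwise when c do S
when c do x := expr otherwise when c do M
when c do x := expr otherwise when c do x := expr

[S [U when c do [M x := expr] otherwise [U when c do [S [M x := expr]]]]]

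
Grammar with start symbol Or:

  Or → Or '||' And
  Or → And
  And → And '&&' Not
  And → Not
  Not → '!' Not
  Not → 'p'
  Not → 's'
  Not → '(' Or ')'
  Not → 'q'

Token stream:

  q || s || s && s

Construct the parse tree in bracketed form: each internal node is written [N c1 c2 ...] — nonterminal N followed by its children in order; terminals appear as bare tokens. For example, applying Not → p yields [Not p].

Or
Or || And
Or || And || And
And || And || And
Not || And || And
q || And || And
q || Not || And
q || s || And
q || s || And && Not
q || s || Not && Not
q || s || s && Not
q || s || s && s

[Or [Or [Or [And [Not q]]] || [And [Not s]]] || [And [And [Not s]] && [Not s]]]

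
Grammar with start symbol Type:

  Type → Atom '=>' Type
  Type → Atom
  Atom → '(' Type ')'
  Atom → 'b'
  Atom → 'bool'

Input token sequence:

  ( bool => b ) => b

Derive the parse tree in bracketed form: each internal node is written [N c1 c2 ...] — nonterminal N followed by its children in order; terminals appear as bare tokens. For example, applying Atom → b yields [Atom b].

[Type [Atom ( [Type [Atom bool] => [Type [Atom b]]] )] => [Type [Atom b]]]

Type
Atom => Type
( Type ) => Type
( Atom => Type ) => Type
( bool => Type ) => Type
( bool => Atom ) => Type
( bool => b ) => Type
( bool => b ) => Atom
( bool => b ) => b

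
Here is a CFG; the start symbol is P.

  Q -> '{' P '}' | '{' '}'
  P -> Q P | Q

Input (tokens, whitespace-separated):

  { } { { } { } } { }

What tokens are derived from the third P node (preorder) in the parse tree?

{ } { }

[P [Q { }] [P [Q { [P [Q { }] [P [Q { }]]] }] [P [Q { }]]]]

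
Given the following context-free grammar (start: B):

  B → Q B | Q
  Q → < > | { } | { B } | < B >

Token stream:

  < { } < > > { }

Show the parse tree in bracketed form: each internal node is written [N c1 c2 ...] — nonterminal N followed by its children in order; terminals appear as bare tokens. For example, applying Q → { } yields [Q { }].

[B [Q < [B [Q { }] [B [Q < >]]] >] [B [Q { }]]]

B
Q B
< B > B
< Q B > B
< { } B > B
< { } Q > B
< { } < > > B
< { } < > > Q
< { } < > > { }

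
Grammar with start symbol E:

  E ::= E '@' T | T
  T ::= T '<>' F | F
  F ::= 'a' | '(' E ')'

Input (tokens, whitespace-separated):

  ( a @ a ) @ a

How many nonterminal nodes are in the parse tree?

12

[E [E [T [F ( [E [E [T [F a]]] @ [T [F a]]] )]]] @ [T [F a]]]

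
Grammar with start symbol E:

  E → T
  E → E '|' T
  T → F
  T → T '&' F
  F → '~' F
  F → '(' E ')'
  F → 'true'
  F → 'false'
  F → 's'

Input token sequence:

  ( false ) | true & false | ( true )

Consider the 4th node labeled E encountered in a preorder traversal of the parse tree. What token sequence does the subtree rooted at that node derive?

false

[E [E [E [T [F ( [E [T [F false]]] )]]] | [T [T [F true]] & [F false]]] | [T [F ( [E [T [F true]]] )]]]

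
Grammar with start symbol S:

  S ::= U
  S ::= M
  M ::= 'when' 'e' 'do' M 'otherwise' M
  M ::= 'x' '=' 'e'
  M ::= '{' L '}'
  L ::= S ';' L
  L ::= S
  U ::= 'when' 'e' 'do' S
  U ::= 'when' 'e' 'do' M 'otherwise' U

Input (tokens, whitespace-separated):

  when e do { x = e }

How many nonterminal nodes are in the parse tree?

[S [U when e do [S [M { [L [S [M x = e]]] }]]]]

7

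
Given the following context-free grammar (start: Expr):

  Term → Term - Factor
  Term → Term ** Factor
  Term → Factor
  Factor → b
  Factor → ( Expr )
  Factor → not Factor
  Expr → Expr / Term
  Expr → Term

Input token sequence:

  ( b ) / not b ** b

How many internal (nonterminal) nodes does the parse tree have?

[Expr [Expr [Term [Factor ( [Expr [Term [Factor b]]] )]]] / [Term [Term [Factor not [Factor b]]] ** [Factor b]]]

12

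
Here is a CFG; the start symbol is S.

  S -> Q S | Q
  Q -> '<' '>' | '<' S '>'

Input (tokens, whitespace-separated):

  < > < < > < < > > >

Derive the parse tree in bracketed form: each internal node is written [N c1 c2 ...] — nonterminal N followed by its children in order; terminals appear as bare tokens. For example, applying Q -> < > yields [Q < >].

[S [Q < >] [S [Q < [S [Q < >] [S [Q < [S [Q < >]] >]]] >]]]

S
Q S
< > S
< > Q
< > < S >
< > < Q S >
< > < < > S >
< > < < > Q >
< > < < > < S > >
< > < < > < Q > >
< > < < > < < > > >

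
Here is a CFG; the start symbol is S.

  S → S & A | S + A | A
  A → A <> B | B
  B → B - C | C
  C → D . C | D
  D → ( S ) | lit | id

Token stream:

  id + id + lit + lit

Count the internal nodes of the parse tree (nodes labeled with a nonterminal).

[S [S [S [S [A [B [C [D id]]]]] + [A [B [C [D id]]]]] + [A [B [C [D lit]]]]] + [A [B [C [D lit]]]]]

20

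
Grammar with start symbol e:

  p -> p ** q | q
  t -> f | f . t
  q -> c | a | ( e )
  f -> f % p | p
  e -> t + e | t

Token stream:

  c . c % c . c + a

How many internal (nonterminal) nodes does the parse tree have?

21

[e [t [f [p [q c]]] . [t [f [f [p [q c]]] % [p [q c]]] . [t [f [p [q c]]]]]] + [e [t [f [p [q a]]]]]]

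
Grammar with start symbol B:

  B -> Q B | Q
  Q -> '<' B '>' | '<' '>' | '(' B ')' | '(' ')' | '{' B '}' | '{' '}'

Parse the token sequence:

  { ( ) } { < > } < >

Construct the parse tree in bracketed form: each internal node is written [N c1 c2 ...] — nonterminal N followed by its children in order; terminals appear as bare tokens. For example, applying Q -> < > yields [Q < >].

B
Q B
{ B } B
{ Q } B
{ ( ) } B
{ ( ) } Q B
{ ( ) } { B } B
{ ( ) } { Q } B
{ ( ) } { < > } B
{ ( ) } { < > } Q
{ ( ) } { < > } < >

[B [Q { [B [Q ( )]] }] [B [Q { [B [Q < >]] }] [B [Q < >]]]]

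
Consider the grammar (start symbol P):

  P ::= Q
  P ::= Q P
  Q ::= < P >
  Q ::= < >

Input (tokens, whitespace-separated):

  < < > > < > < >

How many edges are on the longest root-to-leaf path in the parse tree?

4

[P [Q < [P [Q < >]] >] [P [Q < >] [P [Q < >]]]]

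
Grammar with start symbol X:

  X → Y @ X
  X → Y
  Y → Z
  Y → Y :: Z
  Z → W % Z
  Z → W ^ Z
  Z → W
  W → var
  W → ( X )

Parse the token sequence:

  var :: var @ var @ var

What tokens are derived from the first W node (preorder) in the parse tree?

var

[X [Y [Y [Z [W var]]] :: [Z [W var]]] @ [X [Y [Z [W var]]] @ [X [Y [Z [W var]]]]]]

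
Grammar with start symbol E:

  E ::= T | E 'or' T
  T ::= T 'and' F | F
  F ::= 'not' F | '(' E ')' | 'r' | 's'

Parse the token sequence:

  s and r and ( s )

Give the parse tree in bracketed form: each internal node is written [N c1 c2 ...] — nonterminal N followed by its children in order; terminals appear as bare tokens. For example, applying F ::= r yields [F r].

E
T
T and F
T and F and F
F and F and F
s and F and F
s and r and F
s and r and ( E )
s and r and ( T )
s and r and ( F )
s and r and ( s )

[E [T [T [T [F s]] and [F r]] and [F ( [E [T [F s]]] )]]]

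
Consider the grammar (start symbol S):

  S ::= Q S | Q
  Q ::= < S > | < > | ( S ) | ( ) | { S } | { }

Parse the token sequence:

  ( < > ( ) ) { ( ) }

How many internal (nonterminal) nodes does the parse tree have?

[S [Q ( [S [Q < >] [S [Q ( )]]] )] [S [Q { [S [Q ( )]] }]]]

10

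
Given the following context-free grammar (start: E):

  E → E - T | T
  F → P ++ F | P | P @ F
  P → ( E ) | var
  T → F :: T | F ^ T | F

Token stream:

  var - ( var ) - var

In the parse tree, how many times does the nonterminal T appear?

4

[E [E [E [T [F [P var]]]] - [T [F [P ( [E [T [F [P var]]]] )]]]] - [T [F [P var]]]]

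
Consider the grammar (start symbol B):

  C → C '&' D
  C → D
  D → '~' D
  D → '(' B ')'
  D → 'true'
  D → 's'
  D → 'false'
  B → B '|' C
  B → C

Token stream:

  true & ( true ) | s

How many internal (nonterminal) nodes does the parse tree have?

11

[B [B [C [C [D true]] & [D ( [B [C [D true]]] )]]] | [C [D s]]]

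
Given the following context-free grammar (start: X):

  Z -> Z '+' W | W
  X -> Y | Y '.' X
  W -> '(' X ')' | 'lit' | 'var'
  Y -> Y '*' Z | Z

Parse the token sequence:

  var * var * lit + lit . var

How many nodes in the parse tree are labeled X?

2

[X [Y [Y [Y [Z [W var]]] * [Z [W var]]] * [Z [Z [W lit]] + [W lit]]] . [X [Y [Z [W var]]]]]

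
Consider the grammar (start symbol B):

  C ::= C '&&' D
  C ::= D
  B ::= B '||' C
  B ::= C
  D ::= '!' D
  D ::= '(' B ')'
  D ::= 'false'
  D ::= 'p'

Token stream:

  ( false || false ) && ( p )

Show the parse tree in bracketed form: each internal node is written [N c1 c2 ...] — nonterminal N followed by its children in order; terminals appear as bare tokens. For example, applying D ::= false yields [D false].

[B [C [C [D ( [B [B [C [D false]]] || [C [D false]]] )]] && [D ( [B [C [D p]]] )]]]

B
C
C && D
D && D
( B ) && D
( B || C ) && D
( C || C ) && D
( D || C ) && D
( false || C ) && D
( false || D ) && D
( false || false ) && D
( false || false ) && ( B )
( false || false ) && ( C )
( false || false ) && ( D )
( false || false ) && ( p )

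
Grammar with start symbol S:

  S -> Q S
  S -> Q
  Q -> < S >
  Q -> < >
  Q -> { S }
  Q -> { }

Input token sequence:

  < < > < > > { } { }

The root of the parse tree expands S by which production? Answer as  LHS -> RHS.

S -> Q S

[S [Q < [S [Q < >] [S [Q < >]]] >] [S [Q { }] [S [Q { }]]]]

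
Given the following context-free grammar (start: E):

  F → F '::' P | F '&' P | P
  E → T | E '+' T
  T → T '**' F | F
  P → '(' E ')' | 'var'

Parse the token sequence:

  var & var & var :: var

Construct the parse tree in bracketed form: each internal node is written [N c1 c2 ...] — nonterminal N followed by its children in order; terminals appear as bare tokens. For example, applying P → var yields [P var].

[E [T [F [F [F [F [P var]] & [P var]] & [P var]] :: [P var]]]]

E
T
F
F :: P
F & P :: P
F & P & P :: P
P & P & P :: P
var & P & P :: P
var & var & P :: P
var & var & var :: P
var & var & var :: var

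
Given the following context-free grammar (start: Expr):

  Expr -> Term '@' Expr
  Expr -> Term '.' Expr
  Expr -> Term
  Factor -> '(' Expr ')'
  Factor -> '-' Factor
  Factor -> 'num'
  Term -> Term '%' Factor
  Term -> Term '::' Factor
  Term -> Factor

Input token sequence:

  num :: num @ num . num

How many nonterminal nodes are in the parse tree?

[Expr [Term [Term [Factor num]] :: [Factor num]] @ [Expr [Term [Factor num]] . [Expr [Term [Factor num]]]]]

11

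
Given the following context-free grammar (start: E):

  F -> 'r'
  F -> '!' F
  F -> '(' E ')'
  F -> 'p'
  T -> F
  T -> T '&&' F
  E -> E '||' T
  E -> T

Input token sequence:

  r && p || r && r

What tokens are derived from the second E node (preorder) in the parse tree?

[E [E [T [T [F r]] && [F p]]] || [T [T [F r]] && [F r]]]

r && p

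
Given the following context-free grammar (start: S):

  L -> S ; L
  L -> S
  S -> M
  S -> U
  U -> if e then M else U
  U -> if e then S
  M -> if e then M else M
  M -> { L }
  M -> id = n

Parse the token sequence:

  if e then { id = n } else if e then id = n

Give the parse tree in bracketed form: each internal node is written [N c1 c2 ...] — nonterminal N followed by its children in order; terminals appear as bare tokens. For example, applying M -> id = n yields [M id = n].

[S [U if e then [M { [L [S [M id = n]]] }] else [U if e then [S [M id = n]]]]]

S
U
if e then M else U
if e then { L } else U
if e then { S } else U
if e then { M } else U
if e then { id = n } else U
if e then { id = n } else if e then S
if e then { id = n } else if e then M
if e then { id = n } else if e then id = n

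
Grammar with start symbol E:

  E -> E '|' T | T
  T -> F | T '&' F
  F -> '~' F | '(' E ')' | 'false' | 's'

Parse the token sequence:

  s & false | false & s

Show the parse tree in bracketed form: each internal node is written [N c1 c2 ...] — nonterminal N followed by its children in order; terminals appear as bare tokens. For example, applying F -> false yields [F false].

[E [E [T [T [F s]] & [F false]]] | [T [T [F false]] & [F s]]]

E
E | T
T | T
T & F | T
F & F | T
s & F | T
s & false | T
s & false | T & F
s & false | F & F
s & false | false & F
s & false | false & s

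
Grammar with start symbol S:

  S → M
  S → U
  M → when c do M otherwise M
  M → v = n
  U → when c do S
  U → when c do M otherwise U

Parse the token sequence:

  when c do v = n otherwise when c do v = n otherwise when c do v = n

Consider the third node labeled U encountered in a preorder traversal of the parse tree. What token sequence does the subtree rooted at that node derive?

when c do v = n

[S [U when c do [M v = n] otherwise [U when c do [M v = n] otherwise [U when c do [S [M v = n]]]]]]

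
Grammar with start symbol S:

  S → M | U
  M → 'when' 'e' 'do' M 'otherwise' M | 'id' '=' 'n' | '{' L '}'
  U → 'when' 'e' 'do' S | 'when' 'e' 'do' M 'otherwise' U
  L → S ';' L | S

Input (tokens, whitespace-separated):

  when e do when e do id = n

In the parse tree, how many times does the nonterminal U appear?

2

[S [U when e do [S [U when e do [S [M id = n]]]]]]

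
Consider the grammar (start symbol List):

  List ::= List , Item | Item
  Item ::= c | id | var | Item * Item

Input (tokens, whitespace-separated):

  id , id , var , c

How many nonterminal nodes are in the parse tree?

8

[List [List [List [List [Item id]] , [Item id]] , [Item var]] , [Item c]]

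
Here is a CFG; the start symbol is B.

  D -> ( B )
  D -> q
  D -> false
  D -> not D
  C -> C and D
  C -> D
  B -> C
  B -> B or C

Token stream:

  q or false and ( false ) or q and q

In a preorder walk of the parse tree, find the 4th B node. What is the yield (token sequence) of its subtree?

false

[B [B [B [C [D q]]] or [C [C [D false]] and [D ( [B [C [D false]]] )]]] or [C [C [D q]] and [D q]]]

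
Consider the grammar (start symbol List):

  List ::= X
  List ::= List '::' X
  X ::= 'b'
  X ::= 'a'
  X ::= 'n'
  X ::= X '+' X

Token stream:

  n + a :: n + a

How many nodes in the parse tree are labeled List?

2

[List [List [X [X n] + [X a]]] :: [X [X n] + [X a]]]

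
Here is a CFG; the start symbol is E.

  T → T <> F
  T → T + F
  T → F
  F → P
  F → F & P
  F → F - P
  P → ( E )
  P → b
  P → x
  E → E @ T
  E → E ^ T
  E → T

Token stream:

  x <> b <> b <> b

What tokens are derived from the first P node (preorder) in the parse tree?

[E [T [T [T [T [F [P x]]] <> [F [P b]]] <> [F [P b]]] <> [F [P b]]]]

x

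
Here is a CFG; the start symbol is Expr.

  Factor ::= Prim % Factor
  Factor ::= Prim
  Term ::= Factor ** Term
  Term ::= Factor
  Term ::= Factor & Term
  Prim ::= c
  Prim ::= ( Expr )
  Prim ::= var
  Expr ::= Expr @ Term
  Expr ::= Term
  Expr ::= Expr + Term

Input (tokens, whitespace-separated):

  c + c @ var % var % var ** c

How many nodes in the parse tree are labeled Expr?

3

[Expr [Expr [Expr [Term [Factor [Prim c]]]] + [Term [Factor [Prim c]]]] @ [Term [Factor [Prim var] % [Factor [Prim var] % [Factor [Prim var]]]] ** [Term [Factor [Prim c]]]]]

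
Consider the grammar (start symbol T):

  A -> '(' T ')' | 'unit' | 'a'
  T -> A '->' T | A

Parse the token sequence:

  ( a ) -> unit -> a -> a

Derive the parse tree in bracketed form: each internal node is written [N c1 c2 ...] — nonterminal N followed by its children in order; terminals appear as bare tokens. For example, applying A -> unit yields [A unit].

[T [A ( [T [A a]] )] -> [T [A unit] -> [T [A a] -> [T [A a]]]]]

T
A -> T
( T ) -> T
( A ) -> T
( a ) -> T
( a ) -> A -> T
( a ) -> unit -> T
( a ) -> unit -> A -> T
( a ) -> unit -> a -> T
( a ) -> unit -> a -> A
( a ) -> unit -> a -> a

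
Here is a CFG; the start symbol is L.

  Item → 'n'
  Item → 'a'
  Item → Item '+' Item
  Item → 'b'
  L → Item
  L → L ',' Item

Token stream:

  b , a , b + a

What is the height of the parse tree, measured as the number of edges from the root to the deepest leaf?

[L [L [L [Item b]] , [Item a]] , [Item [Item b] + [Item a]]]

4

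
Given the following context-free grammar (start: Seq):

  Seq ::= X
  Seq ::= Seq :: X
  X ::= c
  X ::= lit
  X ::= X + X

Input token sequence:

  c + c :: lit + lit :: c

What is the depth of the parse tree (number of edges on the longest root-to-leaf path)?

5

[Seq [Seq [Seq [X [X c] + [X c]]] :: [X [X lit] + [X lit]]] :: [X c]]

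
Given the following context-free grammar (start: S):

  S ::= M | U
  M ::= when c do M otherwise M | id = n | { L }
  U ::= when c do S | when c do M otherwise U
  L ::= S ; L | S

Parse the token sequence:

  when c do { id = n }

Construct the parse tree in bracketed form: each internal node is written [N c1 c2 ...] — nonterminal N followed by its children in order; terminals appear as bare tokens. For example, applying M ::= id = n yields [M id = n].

[S [U when c do [S [M { [L [S [M id = n]]] }]]]]

S
U
when c do S
when c do M
when c do { L }
when c do { S }
when c do { M }
when c do { id = n }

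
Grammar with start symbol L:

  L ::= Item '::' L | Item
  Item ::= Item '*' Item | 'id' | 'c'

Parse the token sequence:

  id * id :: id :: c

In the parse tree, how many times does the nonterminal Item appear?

[L [Item [Item id] * [Item id]] :: [L [Item id] :: [L [Item c]]]]

5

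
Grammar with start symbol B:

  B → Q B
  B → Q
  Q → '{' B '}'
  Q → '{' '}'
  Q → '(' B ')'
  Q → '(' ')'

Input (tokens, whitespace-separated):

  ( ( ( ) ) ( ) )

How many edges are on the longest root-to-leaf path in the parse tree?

[B [Q ( [B [Q ( [B [Q ( )]] )] [B [Q ( )]]] )]]

6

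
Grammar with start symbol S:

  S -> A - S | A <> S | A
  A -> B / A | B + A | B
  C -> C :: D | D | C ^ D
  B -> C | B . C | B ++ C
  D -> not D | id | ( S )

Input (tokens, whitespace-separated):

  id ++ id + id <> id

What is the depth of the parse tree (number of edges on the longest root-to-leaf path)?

[S [A [B [B [C [D id]]] ++ [C [D id]]] + [A [B [C [D id]]]]] <> [S [A [B [C [D id]]]]]]

6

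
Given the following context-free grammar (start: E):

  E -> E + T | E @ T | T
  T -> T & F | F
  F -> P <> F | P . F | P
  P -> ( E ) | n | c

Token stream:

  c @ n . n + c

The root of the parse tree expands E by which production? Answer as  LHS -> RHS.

[E [E [E [T [F [P c]]]] @ [T [F [P n] . [F [P n]]]]] + [T [F [P c]]]]

E -> E + T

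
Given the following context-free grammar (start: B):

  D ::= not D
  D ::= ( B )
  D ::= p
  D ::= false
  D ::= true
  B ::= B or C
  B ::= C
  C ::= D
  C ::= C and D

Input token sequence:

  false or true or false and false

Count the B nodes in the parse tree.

3

[B [B [B [C [D false]]] or [C [D true]]] or [C [C [D false]] and [D false]]]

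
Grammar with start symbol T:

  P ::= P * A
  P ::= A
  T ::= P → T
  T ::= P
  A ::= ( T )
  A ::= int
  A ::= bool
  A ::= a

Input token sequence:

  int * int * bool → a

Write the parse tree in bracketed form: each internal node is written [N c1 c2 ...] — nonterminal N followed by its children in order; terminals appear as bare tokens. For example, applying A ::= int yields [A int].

[T [P [P [P [A int]] * [A int]] * [A bool]] → [T [P [A a]]]]

T
P → T
P * A → T
P * A * A → T
A * A * A → T
int * A * A → T
int * int * A → T
int * int * bool → T
int * int * bool → P
int * int * bool → A
int * int * bool → a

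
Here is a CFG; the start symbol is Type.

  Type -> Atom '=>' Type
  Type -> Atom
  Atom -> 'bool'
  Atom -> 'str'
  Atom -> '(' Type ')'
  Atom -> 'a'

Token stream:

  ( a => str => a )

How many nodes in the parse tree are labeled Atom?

4

[Type [Atom ( [Type [Atom a] => [Type [Atom str] => [Type [Atom a]]]] )]]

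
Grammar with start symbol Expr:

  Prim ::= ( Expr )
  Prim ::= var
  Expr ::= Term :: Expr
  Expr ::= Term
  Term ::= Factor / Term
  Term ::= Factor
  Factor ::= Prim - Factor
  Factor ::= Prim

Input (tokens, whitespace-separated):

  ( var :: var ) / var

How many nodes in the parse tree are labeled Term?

[Expr [Term [Factor [Prim ( [Expr [Term [Factor [Prim var]]] :: [Expr [Term [Factor [Prim var]]]]] )]] / [Term [Factor [Prim var]]]]]

4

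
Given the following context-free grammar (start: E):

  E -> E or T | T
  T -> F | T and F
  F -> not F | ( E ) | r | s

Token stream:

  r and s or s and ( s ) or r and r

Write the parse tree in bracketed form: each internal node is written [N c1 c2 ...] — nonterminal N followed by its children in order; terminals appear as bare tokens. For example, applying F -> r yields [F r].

[E [E [E [T [T [F r]] and [F s]]] or [T [T [F s]] and [F ( [E [T [F s]]] )]]] or [T [T [F r]] and [F r]]]

E
E or T
E or T or T
T or T or T
T and F or T or T
F and F or T or T
r and F or T or T
r and s or T or T
r and s or T and F or T
r and s or F and F or T
r and s or s and F or T
r and s or s and ( E ) or T
r and s or s and ( T ) or T
r and s or s and ( F ) or T
r and s or s and ( s ) or T
r and s or s and ( s ) or T and F
r and s or s and ( s ) or F and F
r and s or s and ( s ) or r and F
r and s or s and ( s ) or r and r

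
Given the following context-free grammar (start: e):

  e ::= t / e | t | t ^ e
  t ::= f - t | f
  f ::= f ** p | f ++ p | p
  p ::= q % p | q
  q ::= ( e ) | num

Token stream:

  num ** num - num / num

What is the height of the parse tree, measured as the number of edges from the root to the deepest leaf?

6

[e [t [f [f [p [q num]]] ** [p [q num]]] - [t [f [p [q num]]]]] / [e [t [f [p [q num]]]]]]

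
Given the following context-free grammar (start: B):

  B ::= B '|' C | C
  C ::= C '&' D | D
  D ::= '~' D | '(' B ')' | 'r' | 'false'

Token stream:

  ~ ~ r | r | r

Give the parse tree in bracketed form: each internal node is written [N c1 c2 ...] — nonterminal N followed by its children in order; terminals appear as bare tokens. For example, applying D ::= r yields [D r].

B
B | C
B | C | C
C | C | C
D | C | C
~ D | C | C
~ ~ D | C | C
~ ~ r | C | C
~ ~ r | D | C
~ ~ r | r | C
~ ~ r | r | D
~ ~ r | r | r

[B [B [B [C [D ~ [D ~ [D r]]]]] | [C [D r]]] | [C [D r]]]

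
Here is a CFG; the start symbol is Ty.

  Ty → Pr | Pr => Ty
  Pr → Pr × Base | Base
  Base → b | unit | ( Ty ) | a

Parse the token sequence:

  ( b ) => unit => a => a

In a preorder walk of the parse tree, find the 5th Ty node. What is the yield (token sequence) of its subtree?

a

[Ty [Pr [Base ( [Ty [Pr [Base b]]] )]] => [Ty [Pr [Base unit]] => [Ty [Pr [Base a]] => [Ty [Pr [Base a]]]]]]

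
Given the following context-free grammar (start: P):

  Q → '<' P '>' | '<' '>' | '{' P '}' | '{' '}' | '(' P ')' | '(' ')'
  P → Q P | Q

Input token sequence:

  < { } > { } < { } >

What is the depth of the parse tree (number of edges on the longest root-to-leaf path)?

6

[P [Q < [P [Q { }]] >] [P [Q { }] [P [Q < [P [Q { }]] >]]]]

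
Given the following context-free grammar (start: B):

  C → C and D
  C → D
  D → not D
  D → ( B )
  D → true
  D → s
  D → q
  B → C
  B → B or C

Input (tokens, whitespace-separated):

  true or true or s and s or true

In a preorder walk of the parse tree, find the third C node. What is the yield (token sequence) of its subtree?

[B [B [B [B [C [D true]]] or [C [D true]]] or [C [C [D s]] and [D s]]] or [C [D true]]]

s and s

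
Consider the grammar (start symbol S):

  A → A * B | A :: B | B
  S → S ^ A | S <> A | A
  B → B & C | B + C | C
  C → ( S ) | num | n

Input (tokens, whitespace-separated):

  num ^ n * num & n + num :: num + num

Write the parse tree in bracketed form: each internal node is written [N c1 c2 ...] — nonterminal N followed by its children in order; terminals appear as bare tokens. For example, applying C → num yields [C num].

S
S ^ A
A ^ A
B ^ A
C ^ A
num ^ A
num ^ A :: B
num ^ A * B :: B
num ^ B * B :: B
num ^ C * B :: B
num ^ n * B :: B
num ^ n * B + C :: B
num ^ n * B & C + C :: B
num ^ n * C & C + C :: B
num ^ n * num & C + C :: B
num ^ n * num & n + C :: B
num ^ n * num & n + num :: B
num ^ n * num & n + num :: B + C
num ^ n * num & n + num :: C + C
num ^ n * num & n + num :: num + C
num ^ n * num & n + num :: num + num

[S [S [A [B [C num]]]] ^ [A [A [A [B [C n]]] * [B [B [B [C num]] & [C n]] + [C num]]] :: [B [B [C num]] + [C num]]]]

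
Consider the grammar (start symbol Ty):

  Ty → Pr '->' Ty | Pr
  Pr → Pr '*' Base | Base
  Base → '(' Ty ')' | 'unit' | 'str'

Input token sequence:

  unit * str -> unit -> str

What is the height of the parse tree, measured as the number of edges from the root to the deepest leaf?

5

[Ty [Pr [Pr [Base unit]] * [Base str]] -> [Ty [Pr [Base unit]] -> [Ty [Pr [Base str]]]]]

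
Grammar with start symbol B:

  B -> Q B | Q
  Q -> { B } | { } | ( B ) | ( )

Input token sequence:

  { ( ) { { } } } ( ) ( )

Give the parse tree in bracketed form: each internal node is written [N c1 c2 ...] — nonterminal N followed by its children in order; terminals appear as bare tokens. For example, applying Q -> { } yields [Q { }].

[B [Q { [B [Q ( )] [B [Q { [B [Q { }]] }]]] }] [B [Q ( )] [B [Q ( )]]]]

B
Q B
{ B } B
{ Q B } B
{ ( ) B } B
{ ( ) Q } B
{ ( ) { B } } B
{ ( ) { Q } } B
{ ( ) { { } } } B
{ ( ) { { } } } Q B
{ ( ) { { } } } ( ) B
{ ( ) { { } } } ( ) Q
{ ( ) { { } } } ( ) ( )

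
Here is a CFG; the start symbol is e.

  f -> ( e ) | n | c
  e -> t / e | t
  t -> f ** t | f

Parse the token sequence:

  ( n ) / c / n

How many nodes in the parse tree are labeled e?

[e [t [f ( [e [t [f n]]] )]] / [e [t [f c]] / [e [t [f n]]]]]

4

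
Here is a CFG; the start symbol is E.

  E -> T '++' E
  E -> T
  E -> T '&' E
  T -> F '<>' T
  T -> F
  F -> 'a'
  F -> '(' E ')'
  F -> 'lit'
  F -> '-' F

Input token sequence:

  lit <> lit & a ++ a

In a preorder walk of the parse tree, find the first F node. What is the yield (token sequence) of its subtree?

[E [T [F lit] <> [T [F lit]]] & [E [T [F a]] ++ [E [T [F a]]]]]

lit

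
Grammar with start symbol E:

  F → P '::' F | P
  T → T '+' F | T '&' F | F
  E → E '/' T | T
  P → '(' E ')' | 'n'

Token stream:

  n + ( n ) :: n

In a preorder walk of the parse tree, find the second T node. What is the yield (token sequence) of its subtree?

[E [T [T [F [P n]]] + [F [P ( [E [T [F [P n]]]] )] :: [F [P n]]]]]

n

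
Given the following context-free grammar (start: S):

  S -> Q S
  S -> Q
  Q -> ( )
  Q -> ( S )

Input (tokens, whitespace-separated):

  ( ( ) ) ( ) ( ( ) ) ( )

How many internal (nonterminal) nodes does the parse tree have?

[S [Q ( [S [Q ( )]] )] [S [Q ( )] [S [Q ( [S [Q ( )]] )] [S [Q ( )]]]]]

12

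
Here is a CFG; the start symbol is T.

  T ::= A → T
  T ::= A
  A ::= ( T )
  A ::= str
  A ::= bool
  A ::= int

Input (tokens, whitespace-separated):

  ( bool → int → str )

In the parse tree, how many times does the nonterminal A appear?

4

[T [A ( [T [A bool] → [T [A int] → [T [A str]]]] )]]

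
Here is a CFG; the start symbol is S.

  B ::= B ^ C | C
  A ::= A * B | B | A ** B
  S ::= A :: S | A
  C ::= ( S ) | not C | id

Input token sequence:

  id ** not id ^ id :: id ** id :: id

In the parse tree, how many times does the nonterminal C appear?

[S [A [A [B [C id]]] ** [B [B [C not [C id]]] ^ [C id]]] :: [S [A [A [B [C id]]] ** [B [C id]]] :: [S [A [B [C id]]]]]]

7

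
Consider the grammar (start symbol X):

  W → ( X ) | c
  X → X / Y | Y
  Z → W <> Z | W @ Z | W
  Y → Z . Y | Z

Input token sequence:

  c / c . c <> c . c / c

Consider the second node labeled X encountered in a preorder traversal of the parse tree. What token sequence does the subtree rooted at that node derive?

[X [X [X [Y [Z [W c]]]] / [Y [Z [W c]] . [Y [Z [W c] <> [Z [W c]]] . [Y [Z [W c]]]]]] / [Y [Z [W c]]]]

c / c . c <> c . c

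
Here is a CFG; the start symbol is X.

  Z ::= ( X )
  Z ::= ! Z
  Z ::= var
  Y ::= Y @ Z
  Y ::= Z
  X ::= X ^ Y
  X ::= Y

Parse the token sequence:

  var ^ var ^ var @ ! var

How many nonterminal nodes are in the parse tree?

12

[X [X [X [Y [Z var]]] ^ [Y [Z var]]] ^ [Y [Y [Z var]] @ [Z ! [Z var]]]]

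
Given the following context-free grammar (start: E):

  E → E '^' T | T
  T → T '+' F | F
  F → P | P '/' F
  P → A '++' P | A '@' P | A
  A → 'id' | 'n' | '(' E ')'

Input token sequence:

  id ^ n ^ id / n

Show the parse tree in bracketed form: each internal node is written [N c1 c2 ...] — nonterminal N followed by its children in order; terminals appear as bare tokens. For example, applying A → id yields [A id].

[E [E [E [T [F [P [A id]]]]] ^ [T [F [P [A n]]]]] ^ [T [F [P [A id]] / [F [P [A n]]]]]]

E
E ^ T
E ^ T ^ T
T ^ T ^ T
F ^ T ^ T
P ^ T ^ T
A ^ T ^ T
id ^ T ^ T
id ^ F ^ T
id ^ P ^ T
id ^ A ^ T
id ^ n ^ T
id ^ n ^ F
id ^ n ^ P / F
id ^ n ^ A / F
id ^ n ^ id / F
id ^ n ^ id / P
id ^ n ^ id / A
id ^ n ^ id / n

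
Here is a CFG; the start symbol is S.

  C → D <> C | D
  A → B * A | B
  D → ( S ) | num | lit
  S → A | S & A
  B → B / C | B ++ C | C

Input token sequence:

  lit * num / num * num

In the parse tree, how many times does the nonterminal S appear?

1

[S [A [B [C [D lit]]] * [A [B [B [C [D num]]] / [C [D num]]] * [A [B [C [D num]]]]]]]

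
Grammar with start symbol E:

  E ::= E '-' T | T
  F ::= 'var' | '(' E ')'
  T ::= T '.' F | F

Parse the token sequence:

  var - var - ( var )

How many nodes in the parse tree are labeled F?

[E [E [E [T [F var]]] - [T [F var]]] - [T [F ( [E [T [F var]]] )]]]

4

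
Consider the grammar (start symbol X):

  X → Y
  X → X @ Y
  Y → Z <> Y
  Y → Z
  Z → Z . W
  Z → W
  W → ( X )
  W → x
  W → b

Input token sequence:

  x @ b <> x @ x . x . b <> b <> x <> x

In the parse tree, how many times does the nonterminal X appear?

[X [X [X [Y [Z [W x]]]] @ [Y [Z [W b]] <> [Y [Z [W x]]]]] @ [Y [Z [Z [Z [W x]] . [W x]] . [W b]] <> [Y [Z [W b]] <> [Y [Z [W x]] <> [Y [Z [W x]]]]]]]

3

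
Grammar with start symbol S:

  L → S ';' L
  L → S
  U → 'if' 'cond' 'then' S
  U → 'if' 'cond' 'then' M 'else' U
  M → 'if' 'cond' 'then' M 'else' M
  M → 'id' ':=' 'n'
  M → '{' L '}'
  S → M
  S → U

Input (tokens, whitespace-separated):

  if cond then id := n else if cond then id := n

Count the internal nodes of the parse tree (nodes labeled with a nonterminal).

6

[S [U if cond then [M id := n] else [U if cond then [S [M id := n]]]]]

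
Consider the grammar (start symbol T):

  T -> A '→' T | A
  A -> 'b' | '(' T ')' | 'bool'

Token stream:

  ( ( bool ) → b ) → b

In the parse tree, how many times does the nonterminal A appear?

5

[T [A ( [T [A ( [T [A bool]] )] → [T [A b]]] )] → [T [A b]]]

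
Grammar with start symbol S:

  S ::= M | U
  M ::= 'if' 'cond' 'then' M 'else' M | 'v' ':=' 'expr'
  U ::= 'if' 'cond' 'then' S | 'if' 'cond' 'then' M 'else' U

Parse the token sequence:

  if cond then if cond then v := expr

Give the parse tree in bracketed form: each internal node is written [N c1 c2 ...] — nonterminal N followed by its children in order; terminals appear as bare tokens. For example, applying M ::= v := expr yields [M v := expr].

S
U
if cond then S
if cond then U
if cond then if cond then S
if cond then if cond then M
if cond then if cond then v := expr

[S [U if cond then [S [U if cond then [S [M v := expr]]]]]]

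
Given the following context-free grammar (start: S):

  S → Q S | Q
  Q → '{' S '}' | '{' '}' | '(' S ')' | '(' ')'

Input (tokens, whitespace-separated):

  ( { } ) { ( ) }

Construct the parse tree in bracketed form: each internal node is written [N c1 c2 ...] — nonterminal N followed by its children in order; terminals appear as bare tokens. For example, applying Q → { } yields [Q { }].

S
Q S
( S ) S
( Q ) S
( { } ) S
( { } ) Q
( { } ) { S }
( { } ) { Q }
( { } ) { ( ) }

[S [Q ( [S [Q { }]] )] [S [Q { [S [Q ( )]] }]]]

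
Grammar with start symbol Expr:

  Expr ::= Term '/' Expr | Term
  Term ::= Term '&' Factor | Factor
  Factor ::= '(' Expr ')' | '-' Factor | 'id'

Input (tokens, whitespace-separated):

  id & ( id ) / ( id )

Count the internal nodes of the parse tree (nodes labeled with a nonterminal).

[Expr [Term [Term [Factor id]] & [Factor ( [Expr [Term [Factor id]]] )]] / [Expr [Term [Factor ( [Expr [Term [Factor id]]] )]]]]

14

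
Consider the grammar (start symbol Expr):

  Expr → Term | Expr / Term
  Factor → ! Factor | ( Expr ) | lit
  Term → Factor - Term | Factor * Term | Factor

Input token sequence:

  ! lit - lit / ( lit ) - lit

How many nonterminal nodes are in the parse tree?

14

[Expr [Expr [Term [Factor ! [Factor lit]] - [Term [Factor lit]]]] / [Term [Factor ( [Expr [Term [Factor lit]]] )] - [Term [Factor lit]]]]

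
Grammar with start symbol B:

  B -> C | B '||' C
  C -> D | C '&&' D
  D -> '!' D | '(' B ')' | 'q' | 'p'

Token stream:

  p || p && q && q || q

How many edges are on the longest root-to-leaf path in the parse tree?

6

[B [B [B [C [D p]]] || [C [C [C [D p]] && [D q]] && [D q]]] || [C [D q]]]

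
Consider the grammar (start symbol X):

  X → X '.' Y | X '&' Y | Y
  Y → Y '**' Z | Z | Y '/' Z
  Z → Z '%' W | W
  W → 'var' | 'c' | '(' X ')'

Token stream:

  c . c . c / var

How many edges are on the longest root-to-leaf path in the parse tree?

[X [X [X [Y [Z [W c]]]] . [Y [Z [W c]]]] . [Y [Y [Z [W c]]] / [Z [W var]]]]

6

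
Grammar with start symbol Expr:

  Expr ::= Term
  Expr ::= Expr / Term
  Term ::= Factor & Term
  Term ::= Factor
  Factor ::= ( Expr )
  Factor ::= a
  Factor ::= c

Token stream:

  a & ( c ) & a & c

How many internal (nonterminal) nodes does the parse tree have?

12

[Expr [Term [Factor a] & [Term [Factor ( [Expr [Term [Factor c]]] )] & [Term [Factor a] & [Term [Factor c]]]]]]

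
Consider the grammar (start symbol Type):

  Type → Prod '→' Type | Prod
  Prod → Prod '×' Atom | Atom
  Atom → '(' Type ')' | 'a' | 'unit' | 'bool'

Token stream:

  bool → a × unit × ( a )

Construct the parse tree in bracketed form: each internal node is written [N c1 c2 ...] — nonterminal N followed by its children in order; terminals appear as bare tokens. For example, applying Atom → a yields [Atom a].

Type
Prod → Type
Atom → Type
bool → Type
bool → Prod
bool → Prod × Atom
bool → Prod × Atom × Atom
bool → Atom × Atom × Atom
bool → a × Atom × Atom
bool → a × unit × Atom
bool → a × unit × ( Type )
bool → a × unit × ( Prod )
bool → a × unit × ( Atom )
bool → a × unit × ( a )

[Type [Prod [Atom bool]] → [Type [Prod [Prod [Prod [Atom a]] × [Atom unit]] × [Atom ( [Type [Prod [Atom a]]] )]]]]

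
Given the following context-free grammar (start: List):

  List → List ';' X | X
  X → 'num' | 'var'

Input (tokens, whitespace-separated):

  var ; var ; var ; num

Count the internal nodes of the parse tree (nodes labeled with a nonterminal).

8

[List [List [List [List [X var]] ; [X var]] ; [X var]] ; [X num]]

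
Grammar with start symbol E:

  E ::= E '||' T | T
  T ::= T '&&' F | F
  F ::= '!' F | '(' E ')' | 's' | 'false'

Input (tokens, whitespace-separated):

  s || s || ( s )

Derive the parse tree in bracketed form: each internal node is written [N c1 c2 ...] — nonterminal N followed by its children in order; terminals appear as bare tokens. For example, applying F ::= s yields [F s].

E
E || T
E || T || T
T || T || T
F || T || T
s || T || T
s || F || T
s || s || T
s || s || F
s || s || ( E )
s || s || ( T )
s || s || ( F )
s || s || ( s )

[E [E [E [T [F s]]] || [T [F s]]] || [T [F ( [E [T [F s]]] )]]]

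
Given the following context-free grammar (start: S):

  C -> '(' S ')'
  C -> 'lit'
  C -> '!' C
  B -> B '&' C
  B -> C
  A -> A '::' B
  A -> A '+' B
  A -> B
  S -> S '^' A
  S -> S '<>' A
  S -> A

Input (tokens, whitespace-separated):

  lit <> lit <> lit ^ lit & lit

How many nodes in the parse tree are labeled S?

4

[S [S [S [S [A [B [C lit]]]] <> [A [B [C lit]]]] <> [A [B [C lit]]]] ^ [A [B [B [C lit]] & [C lit]]]]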